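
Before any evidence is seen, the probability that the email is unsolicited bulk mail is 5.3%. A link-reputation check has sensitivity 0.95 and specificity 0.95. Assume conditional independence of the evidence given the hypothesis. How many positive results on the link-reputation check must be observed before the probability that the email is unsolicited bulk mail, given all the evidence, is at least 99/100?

Prior odds: 0.053 ÷ 0.947 = 53/947.
False-positive rate = 1 − 0.95 = 0.05; likelihood ratio of a positive = 0.95/0.05 = 19.
Target posterior odds = 0.99/0.01 = 99.
Require 19ⁿ ≥ 99 ÷ (53/947) = 93753/53.
19² = 361 falls short of 93753/53 but 19³ = 6859 reaches it, so n = 3.

3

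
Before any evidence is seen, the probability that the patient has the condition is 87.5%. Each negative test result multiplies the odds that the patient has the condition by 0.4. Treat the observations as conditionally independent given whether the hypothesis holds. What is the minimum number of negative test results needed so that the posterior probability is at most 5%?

Prior odds: 0.875 ÷ 0.125 = 7.
Likelihood ratio per negative test result = 0.4.
Target posterior odds = 0.05/0.95 = 1/19.
Need 7 × 0.4ⁿ ≤ 1/19, i.e. 0.4ⁿ ≤ 1/133.
0.4⁵ = 0.01024 is still above 1/133 but 0.4⁶ = 64/15625 is at or below it, so n = 6.

6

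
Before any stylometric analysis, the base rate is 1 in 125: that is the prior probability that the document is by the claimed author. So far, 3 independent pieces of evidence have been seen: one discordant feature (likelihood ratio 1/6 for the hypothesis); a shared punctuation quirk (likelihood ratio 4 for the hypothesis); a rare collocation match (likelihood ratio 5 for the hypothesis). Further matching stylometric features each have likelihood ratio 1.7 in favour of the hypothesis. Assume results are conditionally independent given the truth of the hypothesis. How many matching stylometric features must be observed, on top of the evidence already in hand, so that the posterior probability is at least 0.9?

11

Prior odds = 0.008/0.992 = 1/124.
Combined Bayes factor of the evidence already in hand = (1/6) × 4 × 5 = 10/3.
Odds after that evidence = (1/124) × 10/3 = 5/186.
Target odds = 0.9/0.1 = 9.
Need 1.7ⁿ ≥ 9 ÷ (5/186) = 334.8.
1.7¹⁰ ≈201.599 falls short of 334.8 but 1.7¹¹ ≈342.719 reaches it, so n = 11.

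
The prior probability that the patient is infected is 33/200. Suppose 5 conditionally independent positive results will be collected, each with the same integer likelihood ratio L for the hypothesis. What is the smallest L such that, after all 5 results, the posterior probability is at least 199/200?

Prior odds = 0.165/0.835 = 33/167.
Target odds = 0.995/0.005 = 199.
Need L⁵ ≥ 199 ÷ (33/167) = 33233/33.
3⁵ = 243 < 33233/33 ≤ 1024 = 4⁵, so L = 4.

4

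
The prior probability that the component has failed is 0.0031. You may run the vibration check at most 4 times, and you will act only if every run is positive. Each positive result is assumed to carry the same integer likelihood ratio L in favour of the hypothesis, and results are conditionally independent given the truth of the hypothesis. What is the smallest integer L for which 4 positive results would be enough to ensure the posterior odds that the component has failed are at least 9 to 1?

8

Prior odds = 0.0031/0.9969 = 31/9969.
Target odds = 9.
Need L⁴ ≥ 9 ÷ (31/9969) = 89721/31.
7⁴ = 2401 < 89721/31 ≤ 4096 = 8⁴, so L = 8.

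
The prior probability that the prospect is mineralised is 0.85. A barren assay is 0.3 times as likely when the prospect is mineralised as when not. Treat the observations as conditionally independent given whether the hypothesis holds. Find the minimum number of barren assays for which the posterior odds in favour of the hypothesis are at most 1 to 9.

Prior odds: 0.85 ÷ 0.15 = 17/3.
Likelihood ratio per barren assay = 0.3.
Target odds = 1/9.
Need (17/3) × 0.3ⁿ ≤ 1/9, i.e. 0.3ⁿ ≤ 1/51.
0.3³ = 0.027 is still above 1/51 but 0.3⁴ = 0.0081 is at or below it, so n = 4.

4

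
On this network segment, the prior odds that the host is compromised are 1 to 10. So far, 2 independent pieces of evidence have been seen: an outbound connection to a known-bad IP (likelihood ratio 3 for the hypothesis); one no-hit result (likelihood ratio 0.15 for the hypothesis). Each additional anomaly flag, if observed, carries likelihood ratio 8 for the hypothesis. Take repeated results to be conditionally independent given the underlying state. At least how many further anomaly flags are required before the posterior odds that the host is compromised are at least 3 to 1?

3

Prior odds = 0.1.
Combined Bayes factor of the evidence already in hand = 3 × 0.15 = 0.45.
Odds after that evidence = 0.1 × 0.45 = 0.045.
Target odds = 3.
Need 8ⁿ ≥ 3 ÷ 0.045 = 200/3.
8² = 64 falls short of 200/3 but 8³ = 512 reaches it, so n = 3.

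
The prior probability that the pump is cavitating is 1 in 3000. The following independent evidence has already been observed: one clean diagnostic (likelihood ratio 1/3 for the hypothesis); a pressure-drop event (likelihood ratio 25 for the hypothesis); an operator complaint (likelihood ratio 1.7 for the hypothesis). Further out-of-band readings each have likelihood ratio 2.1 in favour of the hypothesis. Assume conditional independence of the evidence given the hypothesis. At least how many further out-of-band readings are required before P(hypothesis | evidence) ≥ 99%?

14

Prior odds = (1/3000)/(2999/3000) = 1/2999.
Combined Bayes factor of the evidence already in hand = (1/3) × 25 × 1.7 = 85/6.
Odds after that evidence = (1/2999) × 85/6 = 85/17994.
Target odds = 0.99/0.01 = 99.
Need 2.1ⁿ ≥ 99 ÷ (85/17994) = 1781406/85.
2.1¹³ ≈15447.2 falls short of 1781406/85 but 2.1¹⁴ ≈32439.2 reaches it, so n = 14.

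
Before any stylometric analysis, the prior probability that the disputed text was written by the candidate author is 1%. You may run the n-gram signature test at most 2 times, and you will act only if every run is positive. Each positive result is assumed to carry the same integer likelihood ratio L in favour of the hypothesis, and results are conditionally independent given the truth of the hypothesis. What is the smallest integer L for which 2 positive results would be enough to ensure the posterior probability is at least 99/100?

99

Prior odds = 0.01/0.99 = 1/99.
Target odds = 0.99/0.01 = 99.
Need L² ≥ 99 ÷ (1/99) = 9801.
98² = 9604 < 9801 ≤ 9801 = 99², so L = 99.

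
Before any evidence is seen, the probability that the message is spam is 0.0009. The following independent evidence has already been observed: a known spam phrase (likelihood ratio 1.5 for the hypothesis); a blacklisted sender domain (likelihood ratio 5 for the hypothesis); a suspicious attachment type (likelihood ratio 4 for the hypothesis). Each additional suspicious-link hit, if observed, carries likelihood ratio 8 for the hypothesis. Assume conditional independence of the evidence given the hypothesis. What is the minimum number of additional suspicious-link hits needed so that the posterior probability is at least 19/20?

4

Prior odds = 0.0009/0.9991 = 9/9991.
Combined Bayes factor of the evidence already in hand = 1.5 × 5 × 4 = 30.
Odds after that evidence = (9/9991) × 30 = 270/9991.
Target odds = 0.95/0.05 = 19.
Need 8ⁿ ≥ 19 ÷ (270/9991) = 189829/270.
8³ = 512 falls short of 189829/270 but 8⁴ = 4096 reaches it, so n = 4.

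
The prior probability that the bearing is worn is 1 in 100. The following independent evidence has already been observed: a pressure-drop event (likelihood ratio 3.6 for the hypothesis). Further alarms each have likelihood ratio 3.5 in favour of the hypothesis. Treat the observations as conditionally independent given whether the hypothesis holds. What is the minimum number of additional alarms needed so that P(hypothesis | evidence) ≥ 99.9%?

Prior odds = 0.01/0.99 = 1/99.
Bayes factor of the evidence already in hand = 3.6.
Odds after that evidence = (1/99) × 3.6 = 2/55.
Target odds = 0.999/0.001 = 999.
Need 3.5ⁿ ≥ 999 ÷ (2/55) = 27472.5.
3.5⁸ = 5764801/256 falls short of 27472.5 but 3.5⁹ = 40353607/512 reaches it, so n = 9.

9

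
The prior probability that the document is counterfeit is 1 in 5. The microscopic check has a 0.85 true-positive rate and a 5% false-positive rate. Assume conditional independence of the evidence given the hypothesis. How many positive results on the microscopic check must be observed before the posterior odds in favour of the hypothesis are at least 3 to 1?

1

Prior odds: 0.2 ÷ 0.8 = 0.25.
Likelihood ratio of a positive result = 0.85/0.05 = 17.
Target odds = 3.
Require 17ⁿ ≥ 3 ÷ 0.25 = 12.
17¹ = 17, which meets the required 12; so n = 1.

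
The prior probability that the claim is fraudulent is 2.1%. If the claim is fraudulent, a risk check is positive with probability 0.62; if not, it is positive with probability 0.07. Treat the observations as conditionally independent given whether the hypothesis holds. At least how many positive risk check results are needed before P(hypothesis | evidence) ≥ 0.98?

Prior odds: 0.021 ÷ 0.979 = 21/979.
Likelihood ratio of a positive = 0.62/0.07 = 62/7.
Target odds: 0.98 ÷ 0.02 = 49.
Need (21/979) × (62/7)ⁿ ≥ 49, i.e. (62/7)ⁿ ≥ 6853/3.
(62/7)³ = 238328/343 falls short of 6853/3 but (62/7)⁴ = 14776336/2401 reaches it, so n = 4.

4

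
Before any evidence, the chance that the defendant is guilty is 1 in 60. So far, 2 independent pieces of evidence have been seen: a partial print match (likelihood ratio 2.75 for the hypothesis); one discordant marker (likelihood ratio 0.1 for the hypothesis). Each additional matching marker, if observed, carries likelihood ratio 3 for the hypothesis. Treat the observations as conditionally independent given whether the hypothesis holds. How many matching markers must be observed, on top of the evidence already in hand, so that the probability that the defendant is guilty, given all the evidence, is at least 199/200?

10

Prior odds = (1/60)/(59/60) = 1/59.
Combined Bayes factor of the evidence already in hand = 2.75 × 0.1 = 0.275.
Odds after that evidence = (1/59) × 0.275 = 11/2360.
Target odds = 0.995/0.005 = 199.
Need 3ⁿ ≥ 199 ÷ (11/2360) = 469640/11.
3⁹ = 19683 falls short of 469640/11 but 3¹⁰ = 59049 reaches it, so n = 10.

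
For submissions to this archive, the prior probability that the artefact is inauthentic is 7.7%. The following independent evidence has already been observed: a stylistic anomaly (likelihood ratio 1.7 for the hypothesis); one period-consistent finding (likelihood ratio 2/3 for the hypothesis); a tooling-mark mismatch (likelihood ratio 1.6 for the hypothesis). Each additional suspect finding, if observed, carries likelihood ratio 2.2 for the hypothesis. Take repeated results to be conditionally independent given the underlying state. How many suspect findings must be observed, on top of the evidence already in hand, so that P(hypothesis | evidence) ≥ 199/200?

10

Prior odds = 0.077/0.923 = 77/923.
Combined Bayes factor of the evidence already in hand = 1.7 × (2/3) × 1.6 = 136/75.
Odds after that evidence = (77/923) × 136/75 = 10472/69225.
Target odds = 0.995/0.005 = 199.
Need 2.2ⁿ ≥ 199 ÷ (10472/69225) = 13775775/10472.
2.2⁹ ≈1207.27 falls short of 13775775/10472 but 2.2¹⁰ ≈2655.99 reaches it, so n = 10.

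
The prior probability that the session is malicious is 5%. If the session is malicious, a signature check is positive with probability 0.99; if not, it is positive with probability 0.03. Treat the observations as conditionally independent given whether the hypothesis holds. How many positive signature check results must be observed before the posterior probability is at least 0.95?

Prior odds = 0.05/0.95 = 1/19.
Likelihood ratio of a positive = 0.99/0.03 = 33.
Target odds: 0.95 ÷ 0.05 = 19.
Need (1/19) × 33ⁿ ≥ 19, i.e. 33ⁿ ≥ 361.
33¹ = 33 falls short of 361 but 33² = 1089 reaches it, so n = 2.

2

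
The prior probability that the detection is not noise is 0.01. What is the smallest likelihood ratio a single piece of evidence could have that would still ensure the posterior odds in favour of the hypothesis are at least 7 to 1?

693

Prior odds = 0.01/0.99 = 1/99.
Target odds = 7.
Required Bayes factor = 7 ÷ (1/99) = 693.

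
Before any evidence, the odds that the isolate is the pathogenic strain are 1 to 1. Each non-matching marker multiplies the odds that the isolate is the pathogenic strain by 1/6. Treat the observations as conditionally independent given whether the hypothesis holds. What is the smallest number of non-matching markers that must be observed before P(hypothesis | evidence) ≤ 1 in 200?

Prior odds = 1.
Likelihood ratio per non-matching marker = 1/6.
Target posterior odds = 0.005/0.995 = 1/199.
Require (1/6)ⁿ ≤ 1/199 ÷ 1 = 1/199.
(1/6)² = 1/36 is still above 1/199 but (1/6)³ = 1/216 is at or below it, so n = 3.

3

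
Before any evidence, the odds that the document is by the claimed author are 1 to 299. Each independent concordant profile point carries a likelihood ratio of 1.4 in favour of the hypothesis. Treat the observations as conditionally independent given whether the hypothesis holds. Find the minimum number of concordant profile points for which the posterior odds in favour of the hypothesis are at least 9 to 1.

Prior odds = 1/299.
Likelihood ratio per concordant profile point = 1.4.
Target odds = 9.
Require 1.4ⁿ ≥ 9 ÷ (1/299) = 2691.
1.4²³ ≈2295.86 falls short of 2691 but 1.4²⁴ ≈3214.2 reaches it, so n = 24.

24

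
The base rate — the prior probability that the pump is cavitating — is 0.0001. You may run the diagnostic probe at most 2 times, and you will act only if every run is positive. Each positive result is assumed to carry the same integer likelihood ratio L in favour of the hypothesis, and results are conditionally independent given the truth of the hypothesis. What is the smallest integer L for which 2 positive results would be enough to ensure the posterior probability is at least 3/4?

Prior odds = 0.0001/0.9999 = 1/9999.
Target odds = 0.75/0.25 = 3.
Need L² ≥ 3 ÷ (1/9999) = 29997.
173² = 29929 < 29997 ≤ 30276 = 174², so L = 174.

174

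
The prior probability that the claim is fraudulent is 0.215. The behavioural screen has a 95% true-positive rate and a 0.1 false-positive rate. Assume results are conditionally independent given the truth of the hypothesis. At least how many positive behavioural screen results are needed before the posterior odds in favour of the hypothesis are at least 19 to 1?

Prior odds: 0.215 ÷ 0.785 = 43/157.
Likelihood ratio of a positive result = 0.95/0.1 = 9.5.
Target odds = 19.
Require 9.5ⁿ ≥ 19 ÷ (43/157) = 2983/43.
9.5¹ = 9.5 falls short of 2983/43 but 9.5² = 90.25 reaches it, so n = 2.

2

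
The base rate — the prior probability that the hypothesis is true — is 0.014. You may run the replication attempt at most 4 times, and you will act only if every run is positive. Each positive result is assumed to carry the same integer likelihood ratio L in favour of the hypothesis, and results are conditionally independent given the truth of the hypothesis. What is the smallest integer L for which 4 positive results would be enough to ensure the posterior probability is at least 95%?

7

Prior odds = 0.014/0.986 = 7/493.
Target odds = 0.95/0.05 = 19.
Need L⁴ ≥ 19 ÷ (7/493) = 9367/7.
6⁴ = 1296 < 9367/7 ≤ 2401 = 7⁴, so L = 7.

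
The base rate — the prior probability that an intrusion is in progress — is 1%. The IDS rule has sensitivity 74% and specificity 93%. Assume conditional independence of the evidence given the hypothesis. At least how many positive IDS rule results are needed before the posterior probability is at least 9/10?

3

Prior odds: 0.01 ÷ 0.99 = 1/99.
False-positive rate = 1 − 0.93 = 0.07; likelihood ratio of a positive = 0.74/0.07 = 74/7.
Target posterior odds = 0.9/0.1 = 9.
Need (1/99) × (74/7)ⁿ ≥ 9, i.e. (74/7)ⁿ ≥ 891.
(74/7)² = 5476/49 falls short of 891 but (74/7)³ = 405224/343 reaches it, so n = 3.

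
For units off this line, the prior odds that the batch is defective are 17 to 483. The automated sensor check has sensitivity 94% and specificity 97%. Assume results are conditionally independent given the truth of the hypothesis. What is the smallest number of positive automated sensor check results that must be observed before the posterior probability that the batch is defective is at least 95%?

2

Prior odds = 17/483.
False-positive rate = 1 − 0.97 = 0.03; likelihood ratio of a positive = 0.94/0.03 = 94/3.
Target posterior odds = 0.95/0.05 = 19.
Require (94/3)ⁿ ≥ 19 ÷ (17/483) = 9177/17.
(94/3)¹ = 94/3 falls short of 9177/17 but (94/3)² = 8836/9 reaches it, so n = 2.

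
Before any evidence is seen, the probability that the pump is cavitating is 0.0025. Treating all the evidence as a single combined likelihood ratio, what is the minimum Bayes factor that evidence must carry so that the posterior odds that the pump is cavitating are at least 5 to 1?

Prior odds = 0.0025/0.9975 = 1/399.
Target odds = 5.
Required Bayes factor = 5 ÷ (1/399) = 1995.

1995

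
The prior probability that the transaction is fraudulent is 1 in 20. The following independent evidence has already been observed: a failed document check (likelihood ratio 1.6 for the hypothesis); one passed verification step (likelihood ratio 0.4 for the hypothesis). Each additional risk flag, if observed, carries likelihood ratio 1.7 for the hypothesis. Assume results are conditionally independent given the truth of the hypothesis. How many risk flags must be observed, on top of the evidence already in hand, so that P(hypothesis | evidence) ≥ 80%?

Prior odds = 0.05/0.95 = 1/19.
Combined Bayes factor of the evidence already in hand = 1.6 × 0.4 = 0.64.
Odds after that evidence = (1/19) × 0.64 = 16/475.
Target odds = 0.8/0.2 = 4.
Need 1.7ⁿ ≥ 4 ÷ (16/475) = 118.75.
1.7⁹ ≈118.588 falls short of 118.75 but 1.7¹⁰ ≈201.599 reaches it, so n = 10.

10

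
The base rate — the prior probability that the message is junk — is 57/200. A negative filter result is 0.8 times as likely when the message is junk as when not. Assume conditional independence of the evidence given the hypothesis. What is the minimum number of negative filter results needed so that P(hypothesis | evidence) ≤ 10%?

6

Prior odds: 0.285 ÷ 0.715 = 57/143.
Likelihood ratio per negative filter result = 0.8.
Target odds: 0.1 ÷ 0.9 = 1/9.
Need (57/143) × 0.8ⁿ ≤ 1/9, i.e. 0.8ⁿ ≤ 143/513.
0.8⁵ = 0.32768 is still above 143/513 but 0.8⁶ = 4096/15625 is at or below it, so n = 6.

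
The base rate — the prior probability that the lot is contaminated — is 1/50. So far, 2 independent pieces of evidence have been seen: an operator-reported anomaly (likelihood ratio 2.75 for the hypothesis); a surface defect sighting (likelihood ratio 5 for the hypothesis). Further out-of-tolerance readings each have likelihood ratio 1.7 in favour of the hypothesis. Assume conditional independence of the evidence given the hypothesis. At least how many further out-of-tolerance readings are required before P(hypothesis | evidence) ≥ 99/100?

12

Prior odds = 0.02/0.98 = 1/49.
Combined Bayes factor of the evidence already in hand = 2.75 × 5 = 13.75.
Odds after that evidence = (1/49) × 13.75 = 55/196.
Target odds = 0.99/0.01 = 99.
Need 1.7ⁿ ≥ 99 ÷ (55/196) = 352.8.
1.7¹¹ ≈342.719 falls short of 352.8 but 1.7¹² ≈582.622 reaches it, so n = 12.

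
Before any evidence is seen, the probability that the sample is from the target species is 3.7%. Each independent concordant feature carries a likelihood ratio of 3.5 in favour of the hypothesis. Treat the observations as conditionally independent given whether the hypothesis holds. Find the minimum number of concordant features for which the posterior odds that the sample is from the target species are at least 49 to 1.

Prior odds = 0.037/0.963 = 37/963.
Likelihood ratio per concordant feature = 3.5.
Target odds = 49.
Require 3.5ⁿ ≥ 49 ÷ (37/963) = 47187/37.
3.5⁵ = 525.21875 falls short of 47187/37 but 3.5⁶ = 1838.265625 reaches it, so n = 6.

6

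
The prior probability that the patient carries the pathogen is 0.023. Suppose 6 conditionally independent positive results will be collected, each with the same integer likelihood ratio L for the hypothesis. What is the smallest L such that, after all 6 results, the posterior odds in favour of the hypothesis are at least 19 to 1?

Prior odds = 0.023/0.977 = 23/977.
Target odds = 19.
Need L⁶ ≥ 19 ÷ (23/977) = 18563/23.
3⁶ = 729 < 18563/23 ≤ 4096 = 4⁶, so L = 4.

4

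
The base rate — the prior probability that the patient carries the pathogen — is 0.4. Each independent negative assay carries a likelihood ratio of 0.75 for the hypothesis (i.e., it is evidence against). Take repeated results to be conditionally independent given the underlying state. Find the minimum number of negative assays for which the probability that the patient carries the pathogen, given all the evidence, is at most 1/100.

15

Prior odds: 0.4 ÷ 0.6 = 2/3.
Likelihood ratio per negative assay = 0.75.
Target odds: 0.01 ÷ 0.99 = 1/99.
Require 0.75ⁿ ≤ 1/99 ÷ (2/3) = 1/66.
0.75¹⁴ = 4782969/268435456 is still above 1/66 but 0.75¹⁵ ≈0.0133635 is at or below it, so n = 15.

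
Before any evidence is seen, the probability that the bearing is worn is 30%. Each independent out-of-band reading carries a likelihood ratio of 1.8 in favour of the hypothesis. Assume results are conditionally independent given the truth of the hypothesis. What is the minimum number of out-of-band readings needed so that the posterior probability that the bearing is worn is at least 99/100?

10

Prior odds: 0.3 ÷ 0.7 = 3/7.
Likelihood ratio per out-of-band reading = 1.8.
Target posterior odds = 0.99/0.01 = 99.
Require 1.8ⁿ ≥ 99 ÷ (3/7) = 231.
1.8⁹ = 387420489/1953125 falls short of 231 but 1.8¹⁰ ≈357.047 reaches it, so n = 10.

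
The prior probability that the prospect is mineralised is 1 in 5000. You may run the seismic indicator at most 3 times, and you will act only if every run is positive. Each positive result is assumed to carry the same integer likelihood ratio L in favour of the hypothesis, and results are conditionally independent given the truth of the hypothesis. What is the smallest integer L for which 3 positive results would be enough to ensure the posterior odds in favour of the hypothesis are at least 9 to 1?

36

Prior odds = 0.0002/0.9998 = 1/4999.
Target odds = 9.
Need L³ ≥ 9 ÷ (1/4999) = 44991.
35³ = 42875 < 44991 ≤ 46656 = 36³, so L = 36.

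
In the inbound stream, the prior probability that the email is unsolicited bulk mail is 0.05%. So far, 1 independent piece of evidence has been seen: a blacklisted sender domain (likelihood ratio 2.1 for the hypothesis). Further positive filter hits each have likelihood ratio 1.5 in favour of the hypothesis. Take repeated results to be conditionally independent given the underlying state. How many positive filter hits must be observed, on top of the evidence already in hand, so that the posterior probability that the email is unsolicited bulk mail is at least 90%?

23

Prior odds = 0.0005/0.9995 = 1/1999.
Bayes factor of the evidence already in hand = 2.1.
Odds after that evidence = (1/1999) × 2.1 = 21/19990.
Target odds = 0.9/0.1 = 9.
Need 1.5ⁿ ≥ 9 ÷ (21/19990) = 59970/7.
1.5²² ≈7481.83 falls short of 59970/7 but 1.5²³ ≈11222.7 reaches it, so n = 23.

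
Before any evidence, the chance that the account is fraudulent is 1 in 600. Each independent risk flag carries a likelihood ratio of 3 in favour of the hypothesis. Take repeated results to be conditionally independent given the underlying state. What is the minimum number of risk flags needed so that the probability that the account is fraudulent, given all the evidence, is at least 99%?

11

Prior odds = (1/600)/(599/600) = 1/599.
Likelihood ratio per risk flag = 3.
Target posterior odds = 0.99/0.01 = 99.
Require 3ⁿ ≥ 99 ÷ (1/599) = 59301.
3¹⁰ = 59049 falls short of 59301 but 3¹¹ = 177147 reaches it, so n = 11.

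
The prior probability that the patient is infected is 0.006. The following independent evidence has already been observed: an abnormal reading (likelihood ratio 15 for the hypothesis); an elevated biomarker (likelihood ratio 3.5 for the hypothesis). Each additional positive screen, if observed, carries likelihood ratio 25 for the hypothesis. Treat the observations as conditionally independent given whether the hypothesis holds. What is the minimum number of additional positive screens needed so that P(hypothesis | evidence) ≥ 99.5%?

3

Prior odds = 0.006/0.994 = 3/497.
Combined Bayes factor of the evidence already in hand = 15 × 3.5 = 52.5.
Odds after that evidence = (3/497) × 52.5 = 45/142.
Target odds = 0.995/0.005 = 199.
Need 25ⁿ ≥ 199 ÷ (45/142) = 28258/45.
25² = 625 falls short of 28258/45 but 25³ = 15625 reaches it, so n = 3.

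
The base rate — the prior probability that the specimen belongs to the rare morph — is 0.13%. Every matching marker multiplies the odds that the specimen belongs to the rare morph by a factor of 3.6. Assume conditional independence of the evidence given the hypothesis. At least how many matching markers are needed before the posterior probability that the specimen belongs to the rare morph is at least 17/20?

7

Prior odds = 0.0013/0.9987 = 13/9987.
Likelihood ratio per matching marker = 3.6.
Target posterior odds = 0.85/0.15 = 17/3.
Require 3.6ⁿ ≥ 17/3 ÷ (13/9987) = 56593/13.
3.6⁶ = 34012224/15625 falls short of 56593/13 but 3.6⁷ = 612220032/78125 reaches it, so n = 7.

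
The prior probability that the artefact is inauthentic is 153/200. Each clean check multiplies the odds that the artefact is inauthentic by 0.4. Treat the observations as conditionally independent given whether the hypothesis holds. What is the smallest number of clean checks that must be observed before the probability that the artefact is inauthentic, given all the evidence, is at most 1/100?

7

Prior odds = 0.765/0.235 = 153/47.
Likelihood ratio per clean check = 0.4.
Target odds: 0.01 ÷ 0.99 = 1/99.
Need (153/47) × 0.4ⁿ ≤ 1/99, i.e. 0.4ⁿ ≤ 47/15147.
0.4⁶ = 64/15625 is still above 47/15147 but 0.4⁷ = 128/78125 is at or below it, so n = 7.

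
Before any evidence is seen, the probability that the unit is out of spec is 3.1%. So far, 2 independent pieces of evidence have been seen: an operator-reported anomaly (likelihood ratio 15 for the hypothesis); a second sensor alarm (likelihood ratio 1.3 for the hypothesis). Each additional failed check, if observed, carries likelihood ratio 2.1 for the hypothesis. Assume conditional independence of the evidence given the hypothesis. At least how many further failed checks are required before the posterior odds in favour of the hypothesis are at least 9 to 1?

4

Prior odds = 0.031/0.969 = 31/969.
Combined Bayes factor of the evidence already in hand = 15 × 1.3 = 19.5.
Odds after that evidence = (31/969) × 19.5 = 403/646.
Target odds = 9.
Need 2.1ⁿ ≥ 9 ÷ (403/646) = 5814/403.
2.1³ = 9.261 falls short of 5814/403 but 2.1⁴ = 19.4481 reaches it, so n = 4.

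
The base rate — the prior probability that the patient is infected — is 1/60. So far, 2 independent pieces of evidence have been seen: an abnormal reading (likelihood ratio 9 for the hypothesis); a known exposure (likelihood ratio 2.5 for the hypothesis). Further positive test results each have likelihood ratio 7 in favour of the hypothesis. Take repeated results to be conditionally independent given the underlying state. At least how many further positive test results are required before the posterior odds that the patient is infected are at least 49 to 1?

3

Prior odds = (1/60)/(59/60) = 1/59.
Combined Bayes factor of the evidence already in hand = 9 × 2.5 = 22.5.
Odds after that evidence = (1/59) × 22.5 = 45/118.
Target odds = 49.
Need 7ⁿ ≥ 49 ÷ (45/118) = 5782/45.
7² = 49 falls short of 5782/45 but 7³ = 343 reaches it, so n = 3.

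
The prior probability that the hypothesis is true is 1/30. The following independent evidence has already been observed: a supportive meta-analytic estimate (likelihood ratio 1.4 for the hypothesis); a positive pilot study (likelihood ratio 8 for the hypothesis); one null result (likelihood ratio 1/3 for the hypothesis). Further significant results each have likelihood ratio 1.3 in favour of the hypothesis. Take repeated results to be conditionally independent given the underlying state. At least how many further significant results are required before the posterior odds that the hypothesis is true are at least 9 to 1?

17

Prior odds = (1/30)/(29/30) = 1/29.
Combined Bayes factor of the evidence already in hand = 1.4 × 8 × (1/3) = 56/15.
Odds after that evidence = (1/29) × 56/15 = 56/435.
Target odds = 9.
Need 1.3ⁿ ≥ 9 ÷ (56/435) = 3915/56.
1.3¹⁶ ≈66.5417 falls short of 3915/56 but 1.3¹⁷ ≈86.5042 reaches it, so n = 17.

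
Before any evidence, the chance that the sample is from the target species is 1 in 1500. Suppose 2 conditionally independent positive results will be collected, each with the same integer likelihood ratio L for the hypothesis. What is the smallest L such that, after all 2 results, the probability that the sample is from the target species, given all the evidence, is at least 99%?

Prior odds = (1/1500)/(1499/1500) = 1/1499.
Target odds = 0.99/0.01 = 99.
Need L² ≥ 99 ÷ (1/1499) = 148401.
385² = 148225 < 148401 ≤ 148996 = 386², so L = 386.

386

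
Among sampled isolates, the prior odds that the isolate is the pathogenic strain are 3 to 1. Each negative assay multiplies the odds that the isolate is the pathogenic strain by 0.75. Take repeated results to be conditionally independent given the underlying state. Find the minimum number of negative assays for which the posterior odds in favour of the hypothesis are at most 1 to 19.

Prior odds = 3.
Likelihood ratio per negative assay = 0.75.
Target odds = 1/19.
Require 0.75ⁿ ≤ 1/19 ÷ 3 = 1/57.
0.75¹⁴ = 4782969/268435456 is still above 1/57 but 0.75¹⁵ ≈0.0133635 is at or below it, so n = 15.

15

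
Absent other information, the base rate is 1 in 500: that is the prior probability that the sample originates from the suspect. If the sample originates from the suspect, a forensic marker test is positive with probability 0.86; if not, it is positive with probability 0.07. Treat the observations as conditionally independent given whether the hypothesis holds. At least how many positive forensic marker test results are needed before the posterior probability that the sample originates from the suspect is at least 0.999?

Prior odds: 0.002 ÷ 0.998 = 1/499.
Likelihood ratio of a positive = 0.86/0.07 = 86/7.
Target posterior odds = 0.999/0.001 = 999.
Need (1/499) × (86/7)ⁿ ≥ 999, i.e. (86/7)ⁿ ≥ 498501.
(86/7)⁵ ≈279899 falls short of 498501 but (86/7)⁶ ≈3.43876e+06 reaches it, so n = 6.

6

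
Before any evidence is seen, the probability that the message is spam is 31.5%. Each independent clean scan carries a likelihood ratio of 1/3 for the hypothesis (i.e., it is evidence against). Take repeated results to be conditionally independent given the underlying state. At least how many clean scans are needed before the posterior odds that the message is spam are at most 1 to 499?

5

Prior odds: 0.315 ÷ 0.685 = 63/137.
Likelihood ratio per clean scan = 1/3.
Target odds = 1/499.
Require (1/3)ⁿ ≤ 1/499 ÷ (63/137) = 137/31437.
(1/3)⁴ = 1/81 is still above 137/31437 but (1/3)⁵ = 1/243 is at or below it, so n = 5.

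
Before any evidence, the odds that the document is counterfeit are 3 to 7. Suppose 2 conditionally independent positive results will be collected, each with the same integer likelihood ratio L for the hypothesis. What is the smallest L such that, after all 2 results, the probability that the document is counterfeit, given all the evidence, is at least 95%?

7

Prior odds = 3/7.
Target odds = 0.95/0.05 = 19.
Need L² ≥ 19 ÷ (3/7) = 133/3.
6² = 36 < 133/3 ≤ 49 = 7², so L = 7.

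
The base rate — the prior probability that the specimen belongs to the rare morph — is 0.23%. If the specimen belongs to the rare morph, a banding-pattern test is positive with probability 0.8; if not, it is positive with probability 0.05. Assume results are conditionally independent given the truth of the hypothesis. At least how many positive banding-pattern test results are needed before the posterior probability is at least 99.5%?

Prior odds = 0.0023/0.9977 = 23/9977.
Likelihood ratio of a positive = 0.8/0.05 = 16.
Target posterior odds = 0.995/0.005 = 199.
Need (23/9977) × 16ⁿ ≥ 199, i.e. 16ⁿ ≥ 1985423/23.
16⁴ = 65536 falls short of 1985423/23 but 16⁵ = 1048576 reaches it, so n = 5.

5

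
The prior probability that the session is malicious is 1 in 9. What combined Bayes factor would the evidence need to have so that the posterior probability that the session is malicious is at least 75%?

Prior odds = (1/9)/(8/9) = 0.125.
Target odds = 0.75/0.25 = 3.
Required Bayes factor = 3 ÷ 0.125 = 24.

24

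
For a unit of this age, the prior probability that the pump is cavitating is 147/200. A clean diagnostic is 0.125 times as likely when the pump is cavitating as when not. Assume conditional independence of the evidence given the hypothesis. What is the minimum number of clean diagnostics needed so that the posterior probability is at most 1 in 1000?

Prior odds: 0.735 ÷ 0.265 = 147/53.
Likelihood ratio per clean diagnostic = 0.125.
Target odds: 0.001 ÷ 0.999 = 1/999.
Require 0.125ⁿ ≤ 1/999 ÷ (147/53) = 53/146853.
0.125³ = 0.001953125 is still above 53/146853 but 0.125⁴ = 1/4096 is at or below it, so n = 4.

4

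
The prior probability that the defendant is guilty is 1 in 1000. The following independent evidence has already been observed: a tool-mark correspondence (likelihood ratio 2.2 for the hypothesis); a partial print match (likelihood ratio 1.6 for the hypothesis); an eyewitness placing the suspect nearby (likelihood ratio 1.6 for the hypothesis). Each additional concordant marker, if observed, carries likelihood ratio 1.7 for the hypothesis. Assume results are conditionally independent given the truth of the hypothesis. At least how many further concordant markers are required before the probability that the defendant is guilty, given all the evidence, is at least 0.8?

Prior odds = 0.001/0.999 = 1/999.
Combined Bayes factor of the evidence already in hand = 2.2 × 1.6 × 1.6 = 5.632.
Odds after that evidence = (1/999) × 5.632 = 704/124875.
Target odds = 0.8/0.2 = 4.
Need 1.7ⁿ ≥ 4 ÷ (704/124875) = 124875/176.
1.7¹² ≈582.622 falls short of 124875/176 but 1.7¹³ ≈990.458 reaches it, so n = 13.

13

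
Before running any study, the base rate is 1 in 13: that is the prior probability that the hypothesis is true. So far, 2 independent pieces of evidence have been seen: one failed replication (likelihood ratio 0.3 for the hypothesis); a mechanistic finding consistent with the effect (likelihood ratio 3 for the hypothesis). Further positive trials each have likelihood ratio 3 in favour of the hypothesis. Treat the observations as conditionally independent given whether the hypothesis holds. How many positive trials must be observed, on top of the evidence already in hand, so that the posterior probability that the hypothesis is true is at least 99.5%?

8

Prior odds = (1/13)/(12/13) = 1/12.
Combined Bayes factor of the evidence already in hand = 0.3 × 3 = 0.9.
Odds after that evidence = (1/12) × 0.9 = 0.075.
Target odds = 0.995/0.005 = 199.
Need 3ⁿ ≥ 199 ÷ 0.075 = 7960/3.
3⁷ = 2187 falls short of 7960/3 but 3⁸ = 6561 reaches it, so n = 8.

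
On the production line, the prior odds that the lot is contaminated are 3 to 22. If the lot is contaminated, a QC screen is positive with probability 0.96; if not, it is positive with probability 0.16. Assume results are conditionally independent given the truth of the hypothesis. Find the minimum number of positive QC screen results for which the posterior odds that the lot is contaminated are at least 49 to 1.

4

Prior odds = 3/22.
Likelihood ratio of a positive = 0.96/0.16 = 6.
Target odds = 49.
Require 6ⁿ ≥ 49 ÷ (3/22) = 1078/3.
6³ = 216 falls short of 1078/3 but 6⁴ = 1296 reaches it, so n = 4.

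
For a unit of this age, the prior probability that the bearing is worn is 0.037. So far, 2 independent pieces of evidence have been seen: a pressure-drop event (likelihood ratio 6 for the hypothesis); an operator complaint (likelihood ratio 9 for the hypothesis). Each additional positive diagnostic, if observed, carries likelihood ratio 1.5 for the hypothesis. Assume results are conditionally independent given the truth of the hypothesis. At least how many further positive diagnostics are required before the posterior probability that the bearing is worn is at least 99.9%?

Prior odds = 0.037/0.963 = 37/963.
Combined Bayes factor of the evidence already in hand = 6 × 9 = 54.
Odds after that evidence = (37/963) × 54 = 222/107.
Target odds = 0.999/0.001 = 999.
Need 1.5ⁿ ≥ 999 ÷ (222/107) = 481.5.
1.5¹⁵ = 14348907/32768 falls short of 481.5 but 1.5¹⁶ = 43046721/65536 reaches it, so n = 16.

16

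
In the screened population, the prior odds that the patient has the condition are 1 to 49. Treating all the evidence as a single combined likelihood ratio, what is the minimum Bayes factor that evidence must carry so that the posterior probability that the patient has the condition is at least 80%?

Prior odds = 1/49.
Target odds = 0.8/0.2 = 4.
Required Bayes factor = 4 ÷ (1/49) = 196.

196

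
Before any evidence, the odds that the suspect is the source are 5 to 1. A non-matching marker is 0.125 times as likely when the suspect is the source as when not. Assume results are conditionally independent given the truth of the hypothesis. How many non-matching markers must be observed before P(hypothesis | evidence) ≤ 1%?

3

Prior odds = 5.
Likelihood ratio per non-matching marker = 0.125.
Target posterior odds = 0.01/0.99 = 1/99.
Need 5 × 0.125ⁿ ≤ 1/99, i.e. 0.125ⁿ ≤ 1/495.
0.125² = 0.015625 is still above 1/495 but 0.125³ = 0.001953125 is at or below it, so n = 3.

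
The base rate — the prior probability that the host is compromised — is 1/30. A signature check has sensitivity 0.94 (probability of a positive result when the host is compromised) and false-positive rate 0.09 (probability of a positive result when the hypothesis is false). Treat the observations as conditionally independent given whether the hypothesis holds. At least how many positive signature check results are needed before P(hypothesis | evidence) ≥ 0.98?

4

Prior odds = (1/30)/(29/30) = 1/29.
Likelihood ratio of a positive result = 0.94/0.09 = 94/9.
Target posterior odds = 0.98/0.02 = 49.
Require (94/9)ⁿ ≥ 49 ÷ (1/29) = 1421.
(94/9)³ = 830584/729 falls short of 1421 but (94/9)⁴ = 78074896/6561 reaches it, so n = 4.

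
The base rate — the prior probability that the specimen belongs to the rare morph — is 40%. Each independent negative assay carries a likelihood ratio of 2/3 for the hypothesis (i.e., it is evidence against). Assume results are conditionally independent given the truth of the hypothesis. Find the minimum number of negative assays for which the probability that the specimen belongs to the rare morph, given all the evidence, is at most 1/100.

11

Prior odds = 0.4/0.6 = 2/3.
Likelihood ratio per negative assay = 2/3.
Target odds: 0.01 ÷ 0.99 = 1/99.
Need (2/3) × (2/3)ⁿ ≤ 1/99, i.e. (2/3)ⁿ ≤ 1/66.
(2/3)¹⁰ = 1024/59049 is still above 1/66 but (2/3)¹¹ = 2048/177147 is at or below it, so n = 11.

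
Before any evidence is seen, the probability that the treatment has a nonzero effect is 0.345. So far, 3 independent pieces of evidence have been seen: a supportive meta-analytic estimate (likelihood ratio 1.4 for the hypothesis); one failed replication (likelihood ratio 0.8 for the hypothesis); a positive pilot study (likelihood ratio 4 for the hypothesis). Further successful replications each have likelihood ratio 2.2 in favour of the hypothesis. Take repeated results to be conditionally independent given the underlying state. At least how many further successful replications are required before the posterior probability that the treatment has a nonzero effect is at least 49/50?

4

Prior odds = 0.345/0.655 = 69/131.
Combined Bayes factor of the evidence already in hand = 1.4 × 0.8 × 4 = 4.48.
Odds after that evidence = (69/131) × 4.48 = 7728/3275.
Target odds = 0.98/0.02 = 49.
Need 2.2ⁿ ≥ 49 ÷ (7728/3275) = 22925/1104.
2.2³ = 10.648 falls short of 22925/1104 but 2.2⁴ = 23.4256 reaches it, so n = 4.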